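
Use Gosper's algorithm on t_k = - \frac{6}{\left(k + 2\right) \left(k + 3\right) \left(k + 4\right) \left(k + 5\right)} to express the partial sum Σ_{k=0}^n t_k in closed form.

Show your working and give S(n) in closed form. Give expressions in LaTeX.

Ratio r(k) = (k + 2)/(k + 6).
A = k + 2, B = k + 6, C = 1.
Solve (k + 2)·f(k+1) − (k + 5)·f(k) = 1.
deg f ≤ 3 (via 1,1,0).
Match coefficients ⇒ f(k) = k*(k**2 + 9*k + 26)/72.
Get s_k = R·t_k = k*(-k**2 - 9*k - 26)/(12*(k + 2)*(k + 3)*(k + 4)) with R(k) = B(k−1)f(k)/C(k) = k*(k + 5)*(k**2 + 9*k + 26)/72.
s_(k+1) − s_k = -6/(k**4 + 14*k**3 + 71*k**2 + 154*k + 120) = t_k.
s_(n+1) = (-n**3 - 12*n**2 - 47*n - 36)/(12*(n**3 + 12*n**2 + 47*n + 60)) and s_(0) = 0, so S(n) = (-n**3 - 12*n**2 - 47*n - 36)/(12*(n**3 + 12*n**2 + 47*n + 60)).

S(n) = \frac{- n^{3} - 12 n^{2} - 47 n - 36}{12 \left(n^{3} + 12 n^{2} + 47 n + 60\right)}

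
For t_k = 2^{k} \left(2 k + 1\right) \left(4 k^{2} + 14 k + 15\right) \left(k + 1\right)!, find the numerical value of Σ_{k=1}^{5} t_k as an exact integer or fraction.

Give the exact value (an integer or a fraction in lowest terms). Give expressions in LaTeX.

Σ = 49351668

Step 1: r(k) = 2*(8*k**4 + 72*k**3 + 244*k**2 + 363*k + 198)/(8*k**3 + 32*k**2 + 44*k + 15).
Take A(k)=2*k + 4, B(k)=1, C(k)=k**3 + 4*k**2 + 11*k/2 + 15/8.
Key eq: (2*k + 4)·f(k+1) = (1)·f(k) + (k**3 + 4*k**2 + 11*k/2 + 15/8).
d = 2 from the (1,0,3) case.
Coefficient equations give f(k) = (4*k**2 + 2*k - 3)/8.
Then R = B(k−1)f/C = (4*k**2 + 2*k - 3)/((2*k + 1)*(4*k**2 + 14*k + 15)), so s_k = R(k)·t_k = 2**k*(4*k**2 + 2*k - 3)*factorial(k + 1).
Verify: 2**k*(2*k + 1)*(4*k**2 + 14*k + 15)*factorial(k + 1) matches t_k.
Evaluate s at k=6 and k=1: 49351680 and 12; difference 49351668.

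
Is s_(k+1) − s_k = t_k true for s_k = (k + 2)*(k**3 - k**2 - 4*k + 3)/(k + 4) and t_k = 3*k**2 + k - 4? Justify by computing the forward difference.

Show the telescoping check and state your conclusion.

s_(k+1) = (k**4 + 5*k**3 + 3*k**2 - 10*k - 3)/(k + 5)
s_(k+1) − s_k = (3*k**4 + 24*k**3 + 37*k**2 - 24*k - 42)/(k**2 + 9*k + 20)
(s_(k+1) − s_k) − t_k = 2*(-2*k**3 - 14*k**2 - 4*k + 19)/(k**2 + 9*k + 20)

Invalid: residual 2*(-2*k**3 - 14*k**2 - 4*k + 19)/(k**2 + 9*k + 20) ≠ 0.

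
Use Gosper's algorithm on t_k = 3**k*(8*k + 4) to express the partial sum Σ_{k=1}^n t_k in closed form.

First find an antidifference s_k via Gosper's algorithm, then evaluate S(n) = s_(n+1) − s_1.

Compute t_(k+1)/t_k: get 3*(2*k + 3)/(2*k + 1).
Take A(k)=3, B(k)=1, C(k)=k + 1/2.
Set up (3)·f(k+1) − (1)·f(k) − (k + 1/2) = 0.
Bound: deg f ≤ 1.
Solving with deg f ≤ 1: f(k) = (k - 1)/2.
So s_k = (B(k−1)f/C)·t_k = ((k - 1)/(2*k + 1))·t_k = 4*3**k*(k - 1).
Verify: 3**k*(8*k + 4) matches t_k.
Σ_(k=1)^n t_k = s_(n+1) − s_(1) = (12*3**n*n) − (0), i.e. 12*3**n*n.

S(n) = 12*3**n*n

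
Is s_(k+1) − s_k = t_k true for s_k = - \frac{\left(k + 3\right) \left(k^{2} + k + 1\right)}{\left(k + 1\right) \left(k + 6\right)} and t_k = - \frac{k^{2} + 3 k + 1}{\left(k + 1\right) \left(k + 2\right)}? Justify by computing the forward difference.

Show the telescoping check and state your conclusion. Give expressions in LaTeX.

Invalid: residual \frac{6 \left(3 k^{2} + 8 k + 2\right)}{k^{4} + 16 k^{3} + 83 k^{2} + 152 k + 84} ≠ 0.

s_(k+1) = -(k + 4)*(k + (k + 1)**2 + 2)/((k + 2)*(k + 7))
s_(k+1) − s_k = (-k**4 - 16*k**3 - 64*k**2 - 91*k - 30)/(k**4 + 16*k**3 + 83*k**2 + 152*k + 84)
(s_(k+1) − s_k) − t_k = 6*(3*k**2 + 8*k + 2)/(k**4 + 16*k**3 + 83*k**2 + 152*k + 84)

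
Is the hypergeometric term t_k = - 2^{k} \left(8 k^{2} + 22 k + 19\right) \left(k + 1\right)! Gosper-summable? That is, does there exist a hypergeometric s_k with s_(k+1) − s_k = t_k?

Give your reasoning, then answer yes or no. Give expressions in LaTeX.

t_(k+1)/t_k = 2*(8*k**3 + 54*k**2 + 125*k + 98)/(8*k**2 + 22*k + 19).
A = 2*k + 4, B = 1, C = k**2 + 11*k/4 + 19/8.
Solve (2*k + 4)·f(k+1) − (1)·f(k) = k**2 + 11*k/4 + 19/8.
deg f ≤ 1 (via 1,0,2).
Match coefficients ⇒ f(k) = (4*k + 1)/8.
R(k) = B(k−1)·f(k)/C(k) = (4*k + 1)/(8*k**2 + 22*k + 19); s_k = R·t_k = -2**k*(4*k + 1)*factorial(k + 1).
Check: Δs_k = -2**k*(8*k**2 + 22*k + 19)*factorial(k + 1). ✓

Yes. s_k = - 2^{k} \left(4 k + 1\right) \left(k + 1\right)!.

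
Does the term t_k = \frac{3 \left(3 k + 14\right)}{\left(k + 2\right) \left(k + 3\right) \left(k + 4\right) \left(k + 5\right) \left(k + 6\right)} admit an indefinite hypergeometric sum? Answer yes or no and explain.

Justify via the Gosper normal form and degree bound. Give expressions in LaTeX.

Compute t_(k+1)/t_k: get (k + 2)*(3*k + 17)/((k + 7)*(3*k + 14)).
Factor: A=k + 2; B=k + 7; C=k + 14/3.
Key eq: (k + 2)·f(k+1) = (k + 6)·f(k) + (k + 14/3).
deg f ≤ 4 (via 1,1,1).
Match coefficients ⇒ f(k) = k*(k + 4)*(k**2 + 10*k + 31)/90.
Get s_k = R·t_k = k*(k**2 + 10*k + 31)/(10*(k**3 + 10*k**2 + 31*k + 30)) with R(k) = B(k−1)f(k)/C(k) = k*(k + 4)*(k + 6)*(k**2 + 10*k + 31)/(30*(3*k + 14)).
Verify: 3*(3*k + 14)/(k**5 + 20*k**4 + 155*k**3 + 580*k**2 + 1044*k + 720) matches t_k.

Yes. s_k = \frac{k \left(k^{2} + 10 k + 31\right)}{10 \left(k^{3} + 10 k^{2} + 31 k + 30\right)}.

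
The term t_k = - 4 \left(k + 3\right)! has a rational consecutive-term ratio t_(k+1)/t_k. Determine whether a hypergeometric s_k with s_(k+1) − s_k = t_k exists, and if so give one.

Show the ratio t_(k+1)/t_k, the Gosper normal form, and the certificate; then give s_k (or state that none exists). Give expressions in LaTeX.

none — t_k is not Gosper-summable

The ratio is k + 4.
A = k + 4, B = 1, C = 1.
Set up (k + 4)·f(k+1) − (1)·f(k) − (1) = 0.
d = -1 from the (1,0,0) case.
deg f ≤ -1 is impossible — no certificate.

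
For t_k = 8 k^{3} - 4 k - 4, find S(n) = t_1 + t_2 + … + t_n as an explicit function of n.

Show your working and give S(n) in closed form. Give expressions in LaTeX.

S(n) = 2 n \left(n^{3} + 2 n^{2} - 3\right)

Ratio r(k) = (k - 2*(k + 1)**3 + 2)/(-2*k**3 + k + 1).
A = 1, B = 1, C = k**3 - k/2 - 1/2.
Set up (1)·f(k+1) − (1)·f(k) − (k**3 - k/2 - 1/2) = 0.
Bound: deg f ≤ 4.
Solving with deg f ≤ 4: f(k) = k*(k**3 - 2*k**2 - 1)/4.
Then R = B(k−1)f/C = k*(k**3 - 2*k**2 - 1)/(2*(k - 1)*(2*k**2 + 2*k + 1)), so s_k = R(k)·t_k = 2*k*(k**3 - 2*k**2 - 1).
s_(k+1) − s_k = 8*k**3 - 4*k - 4 = t_k.
Evaluate: s_(n+1) = 2*n**4 + 4*n**3 - 6*n - 4; subtract s_(1) = -4 ⇒ S(n) = 2*n*(n**3 + 2*n**2 - 3).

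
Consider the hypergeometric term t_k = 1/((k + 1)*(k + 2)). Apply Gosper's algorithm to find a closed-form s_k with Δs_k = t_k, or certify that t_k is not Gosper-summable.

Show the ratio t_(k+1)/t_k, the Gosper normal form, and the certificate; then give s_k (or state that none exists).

r(k) = (k + 1)/(k + 3) after simplifying.
A = k + 1, B = k + 3, C = 1.
Need (k + 1)·f(k+1) − (k + 2)·f(k) = 1.
From deg A=1, deg B=1, deg C=0: d=1.
Coefficient equations give f(k) = k.
So s_k = (B(k−1)f/C)·t_k = (k*(k + 2))·t_k = k/(k + 1).
s_(k+1) − s_k = 1/(k**2 + 3*k + 2) = t_k.

s_k = k/(k + 1)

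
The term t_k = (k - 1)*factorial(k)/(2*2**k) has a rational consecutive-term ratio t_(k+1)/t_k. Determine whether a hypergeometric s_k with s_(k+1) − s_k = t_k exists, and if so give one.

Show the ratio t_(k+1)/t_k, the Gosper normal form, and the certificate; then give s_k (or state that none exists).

The ratio is k*(k + 1)/(2*(k - 1)).
So A=k/2 + 1/2 and B=1, with C=k - 1.
Need (k/2 + 1/2)·f(k+1) − (1)·f(k) = k - 1.
From deg A=1, deg B=0, deg C=1: d=0.
A polynomial solution: f(k) = 2.
R(k) = B(k−1)·f(k)/C(k) = 2/(k - 1); s_k = R·t_k = factorial(k)/2**k.
Check: Δs_k = (k - 1)*factorial(k)/(2*2**k). ✓

s_k = factorial(k)/2**k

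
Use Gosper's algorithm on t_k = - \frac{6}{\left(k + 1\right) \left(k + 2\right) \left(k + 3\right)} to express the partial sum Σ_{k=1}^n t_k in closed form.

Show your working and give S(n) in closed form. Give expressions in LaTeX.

r(k) = (k + 1)/(k + 4) after simplifying.
A = k + 1, B = k + 4, C = 1.
Set up (k + 1)·f(k+1) − (k + 3)·f(k) − (1) = 0.
Degrees (1,1,0) ⇒ d ≤ 2.
Solve for f: f(k) = k*(k + 3)/4 (degree 2 ≤ 2).
Get s_k = R·t_k = 3*k*(-k - 3)/(2*(k + 1)*(k + 2)) with R(k) = B(k−1)f(k)/C(k) = k*(k + 3)**2/4.
s_(k+1) − s_k = -6/(k**3 + 6*k**2 + 11*k + 6) = t_k.
Evaluate: s_(n+1) = 3*(-n**2 - 5*n - 4)/(2*(n**2 + 5*n + 6)); subtract s_(1) = -1 ⇒ S(n) = n*(-n - 5)/(2*(n**2 + 5*n + 6)).

S(n) = \frac{n \left(- n - 5\right)}{2 \left(n^{2} + 5 n + 6\right)}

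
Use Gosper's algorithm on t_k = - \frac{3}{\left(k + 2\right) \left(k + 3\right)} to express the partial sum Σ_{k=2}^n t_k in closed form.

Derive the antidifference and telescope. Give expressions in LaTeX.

Step 1: r(k) = (k + 2)/(k + 4).
Factor: A=k + 2; B=k + 4; C=1.
Need (k + 2)·f(k+1) − (k + 3)·f(k) = 1.
From deg A=1, deg B=1, deg C=0: d=1.
A polynomial solution: f(k) = k/2.
R(k) = B(k−1)·f(k)/C(k) = k*(k + 3)/2; s_k = R·t_k = -3*k/(2*k + 4).
Check: Δs_k = -3/(k**2 + 5*k + 6). ✓
Σ_(k=2)^n t_k = s_(n+1) − s_(2) = (3*(-n - 1)/(2*(n + 3))) − (-3/4), i.e. 3*(1 - n)/(4*(n + 3)).

S(n) = \frac{3 \left(1 - n\right)}{4 \left(n + 3\right)}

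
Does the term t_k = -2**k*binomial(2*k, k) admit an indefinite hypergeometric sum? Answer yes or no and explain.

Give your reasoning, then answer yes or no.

No — key equation has no polynomial f.

The ratio is 4*(2*k + 1)/(k + 1).
So A=8*k + 4 and B=k + 1, with C=1.
Need (8*k + 4)·f(k+1) − (k)·f(k) = 1.
d = -1 from the (1,1,0) case.
Bound -1 < 0, so the key equation has no polynomial solution.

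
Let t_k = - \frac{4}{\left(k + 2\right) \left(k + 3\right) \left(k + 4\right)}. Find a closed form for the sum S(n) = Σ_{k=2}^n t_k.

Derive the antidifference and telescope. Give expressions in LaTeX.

Step 1: r(k) = (k + 2)/(k + 5).
So A=k + 2 and B=k + 5, with C=1.
Need (k + 2)·f(k+1) − (k + 4)·f(k) = 1.
deg f ≤ 2 (via 1,1,0).
A polynomial solution: f(k) = k*(k + 5)/12.
R(k) = B(k−1)·f(k)/C(k) = k*(k + 4)*(k + 5)/12; s_k = R·t_k = k*(-k - 5)/(3*(k + 2)*(k + 3)).
Verify: -4/(k**3 + 9*k**2 + 26*k + 24) matches t_k.
Telescope: S(n) = s_(n+1) − s_(2) = (-n**2 - 7*n - 6)/(3*(n**2 + 7*n + 12)) − (-7/30) = (-n**2 - 7*n + 8)/(10*(n**2 + 7*n + 12)).

S(n) = \frac{- n^{2} - 7 n + 8}{10 \left(n^{2} + 7 n + 12\right)}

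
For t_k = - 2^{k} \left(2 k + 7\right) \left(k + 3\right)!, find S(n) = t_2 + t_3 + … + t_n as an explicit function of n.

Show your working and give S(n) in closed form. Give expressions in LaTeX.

Ratio r(k) = 2*(k + 4)*(2*k + 9)/(2*k + 7).
Factor: A=2*k + 8; B=1; C=k + 7/2.
Need (2*k + 8)·f(k+1) − (1)·f(k) = k + 7/2.
Degrees (1,0,1) ⇒ d ≤ 0.
Solving with deg f ≤ 0: f(k) = 1/2.
Certificate R = B(k−1)f/C = 1/(2*k + 7) gives s_k = -2**k*factorial(k + 3).
Δs = -2**k*(2*k + 7)*factorial(k + 3), as required.
Σ_(k=2)^n t_k = s_(n+1) − s_(2) = (-2**(n + 1)*factorial(n + 4)) − (-480), i.e. -2*2**n*factorial(n + 4) + 480.

S(n) = - 2 \cdot 2^{n} \left(n + 4\right)! + 480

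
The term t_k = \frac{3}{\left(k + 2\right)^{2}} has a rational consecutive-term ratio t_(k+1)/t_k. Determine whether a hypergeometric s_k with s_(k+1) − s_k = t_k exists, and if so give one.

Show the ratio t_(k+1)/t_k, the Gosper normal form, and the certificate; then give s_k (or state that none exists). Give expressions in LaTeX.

t_(k+1)/t_k = (k + 2)**2/(k + 3)**2.
Factor: A=k**2 + 4*k + 4; B=k**2 + 6*k + 9; C=1.
Key eq: (k**2 + 4*k + 4)·f(k+1) = (k**2 + 4*k + 4)·f(k) + (1).
d = 0 from the (2,2,0) case.
Put f(k) = c0: A·f(k+1) − B(k−1)·f(k) − C = -1; need -1 = 0 — inconsistent ⇒ no f, not summable.

not Gosper-summable; s_k does not exist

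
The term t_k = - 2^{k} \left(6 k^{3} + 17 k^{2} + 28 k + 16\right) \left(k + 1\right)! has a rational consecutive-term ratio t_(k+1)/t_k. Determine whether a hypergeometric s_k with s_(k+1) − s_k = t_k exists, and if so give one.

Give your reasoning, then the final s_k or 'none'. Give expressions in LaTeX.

s_k = - 2^{k} \left(3 k^{2} - 2 k + 4\right) \left(k + 1\right)!

r(k) = 2*(6*k**4 + 47*k**3 + 150*k**2 + 227*k + 134)/(6*k**3 + 17*k**2 + 28*k + 16) after simplifying.
Take A(k)=2*k + 4, B(k)=1, C(k)=k**3 + 17*k**2/6 + 14*k/3 + 8/3.
f must satisfy (2*k + 4)·f(k+1) − (1)·f(k) = k**3 + 17*k**2/6 + 14*k/3 + 8/3.
d = 2 from the (1,0,3) case.
Match coefficients ⇒ f(k) = (3*k**2 - 2*k + 4)/6.
So s_k = (B(k−1)f/C)·t_k = ((3*k**2 - 2*k + 4)/(6*k**3 + 17*k**2 + 28*k + 16))·t_k = -2**k*(3*k**2 - 2*k + 4)*factorial(k + 1).
Check: Δs_k = -2**k*(6*k**3 + 17*k**2 + 28*k + 16)*factorial(k + 1). ✓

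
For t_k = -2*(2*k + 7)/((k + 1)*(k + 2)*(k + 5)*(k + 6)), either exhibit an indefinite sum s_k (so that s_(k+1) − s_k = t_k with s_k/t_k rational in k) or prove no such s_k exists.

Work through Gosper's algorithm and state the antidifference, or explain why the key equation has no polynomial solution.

t_(k+1)/t_k = (k + 1)*(k + 5)*(2*k + 9)/((k + 3)*(k + 7)*(2*k + 7)).
A = k + 1, B = k + 7, C = k**3 + 21*k**2/2 + 73*k/2 + 42.
Set up (k + 1)·f(k+1) − (k + 6)·f(k) − (k**3 + 21*k**2/2 + 73*k/2 + 42) = 0.
d = 5 from the (1,1,3) case.
Coefficient equations give f(k) = k*(k + 2)*(k + 3)*(k + 4)*(k + 6)/10.
R(k) = B(k−1)·f(k)/C(k) = k*(k + 2)*(k + 6)**2/(5*(2*k + 7)); s_k = R·t_k = 2*k*(-k - 6)/(5*(k**2 + 6*k + 5)).
Verify: 2*(-2*k - 7)/(k**4 + 14*k**3 + 65*k**2 + 112*k + 60) matches t_k.

s_k = 2*k*(-k - 6)/(5*(k**2 + 6*k + 5))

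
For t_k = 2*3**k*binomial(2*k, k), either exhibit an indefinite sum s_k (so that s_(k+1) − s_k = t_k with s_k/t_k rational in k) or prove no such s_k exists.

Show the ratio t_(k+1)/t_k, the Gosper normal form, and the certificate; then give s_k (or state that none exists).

The ratio is 6*(2*k + 1)/(k + 1).
Take A(k)=12*k + 6, B(k)=k + 1, C(k)=1.
Need (12*k + 6)·f(k+1) − (k)·f(k) = 1.
Bound: deg f ≤ -1.
deg f ≤ -1 is impossible — no certificate.

not Gosper-summable; s_k does not exist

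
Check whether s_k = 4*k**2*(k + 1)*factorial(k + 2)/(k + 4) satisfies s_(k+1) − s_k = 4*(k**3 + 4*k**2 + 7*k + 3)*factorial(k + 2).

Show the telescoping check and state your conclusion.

s_(k+1) = 4*(k + 1)**2*(k + 2)*factorial(k + 3)/(k + 5)
s_(k+1) − s_k = 4*(k + 1)*(k**4 + 9*k**3 + 30*k**2 + 50*k + 24)*factorial(k + 2)/((k + 4)*(k + 5))
(s_(k+1) − s_k) − t_k = -12*(k**4 + 8*k**3 + 22*k**2 + 31*k + 12)*factorial(k + 2)/((k + 4)*(k + 5))

Invalid: residual -12*(k**4 + 8*k**3 + 22*k**2 + 31*k + 12)*factorial(k + 2)/((k + 4)*(k + 5)) ≠ 0.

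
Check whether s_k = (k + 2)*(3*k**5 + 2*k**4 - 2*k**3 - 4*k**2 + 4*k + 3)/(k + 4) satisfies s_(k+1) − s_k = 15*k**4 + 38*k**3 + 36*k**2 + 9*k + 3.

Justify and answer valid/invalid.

s_(k+1) = (3*k**6 + 26*k**5 + 87*k**4 + 140*k**3 + 109*k**2 + 45*k + 18)/(k + 5)
s_(k+1) − s_k = (15*k**6 + 149*k**5 + 486*k**4 + 713*k**3 + 490*k**2 + 137*k + 42)/(k**2 + 9*k + 20)
(s_(k+1) − s_k) − t_k = 2*(-12*k**5 - 96*k**4 - 190*k**3 - 157*k**2 - 35*k - 9)/(k**2 + 9*k + 20)

Invalid: residual 2*(-12*k**5 - 96*k**4 - 190*k**3 - 157*k**2 - 35*k - 9)/(k**2 + 9*k + 20) ≠ 0.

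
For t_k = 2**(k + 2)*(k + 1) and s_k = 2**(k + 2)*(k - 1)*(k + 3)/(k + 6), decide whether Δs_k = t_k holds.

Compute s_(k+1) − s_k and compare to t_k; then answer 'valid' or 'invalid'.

Invalid: residual 12*2**k*(-k**2 - 6*k - 7)/(k**2 + 13*k + 42) ≠ 0.

s_(k+1) = 2**(k + 3)*k*(k + 4)/(k + 7)
s_(k+1) − s_k = 2**(k + 2)*(k**3 + 11*k**2 + 37*k + 21)/(k**2 + 13*k + 42)
(s_(k+1) − s_k) − t_k = 12*2**k*(-k**2 - 6*k - 7)/(k**2 + 13*k + 42)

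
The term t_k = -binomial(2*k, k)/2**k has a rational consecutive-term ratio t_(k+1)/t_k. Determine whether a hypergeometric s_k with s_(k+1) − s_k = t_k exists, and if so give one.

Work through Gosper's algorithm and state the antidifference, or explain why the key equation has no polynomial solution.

not Gosper-summable; s_k does not exist

Step 1: r(k) = (2*k + 1)/(k + 1).
Gosper form: A/B · C(k+1)/C(k) with A=2*k + 1, B=k + 1, C=1.
f must satisfy (2*k + 1)·f(k+1) − (k)·f(k) = 1.
Degrees (1,1,0) ⇒ d ≤ -1.
d = -1 < 0 ⇒ no nonzero polynomial f; not summable.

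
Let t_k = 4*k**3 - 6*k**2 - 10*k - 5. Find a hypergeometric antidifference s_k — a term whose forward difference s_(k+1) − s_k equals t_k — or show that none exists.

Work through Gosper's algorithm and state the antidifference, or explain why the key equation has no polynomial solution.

s_k = k*(k**3 - 4*k**2 - k - 1)

Ratio r(k) = (4*k**3 + 6*k**2 - 10*k - 17)/(4*k**3 - 6*k**2 - 10*k - 5).
Normal form (A,B,C) = (1, 1, k**3 - 3*k**2/2 - 5*k/2 - 5/4).
f must satisfy (1)·f(k+1) − (1)·f(k) = k**3 - 3*k**2/2 - 5*k/2 - 5/4.
Degrees (0,0,3) ⇒ d ≤ 4.
Match coefficients ⇒ f(k) = k*(k**3 - 4*k**2 - k - 1)/4.
So s_k = (B(k−1)f/C)·t_k = (k*(k**3 - 4*k**2 - k - 1)/(4*k**3 - 6*k**2 - 10*k - 5))·t_k = k*(k**3 - 4*k**2 - k - 1).
Verify: 4*k**3 - 6*k**2 - 10*k - 5 matches t_k.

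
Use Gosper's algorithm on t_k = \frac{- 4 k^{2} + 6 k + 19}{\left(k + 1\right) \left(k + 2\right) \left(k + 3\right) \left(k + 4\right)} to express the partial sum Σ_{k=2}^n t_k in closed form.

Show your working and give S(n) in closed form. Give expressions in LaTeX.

S(n) = \frac{- 3 n^{3} + 13 n^{2} + 32 n - 42}{10 \left(n^{3} + 9 n^{2} + 26 n + 24\right)}

Ratio r(k) = (k + 1)*(6*k - 4*(k + 1)**2 + 25)/((k + 5)*(-4*k**2 + 6*k + 19)).
Take A(k)=k + 1, B(k)=k + 5, C(k)=k**2 - 3*k/2 - 19/4.
Set up (k + 1)·f(k+1) − (k + 4)·f(k) − (k**2 - 3*k/2 - 19/4) = 0.
Bound: deg f ≤ 3.
A polynomial solution: f(k) = -k*(2*k**2 + 24*k + 31)/12.
Then R = B(k−1)f/C = -k*(k + 4)*(2*k**2 + 24*k + 31)/(3*(4*k**2 - 6*k - 19)), so s_k = R(k)·t_k = k*(2*k**2 + 24*k + 31)/(3*(k + 1)*(k + 2)*(k + 3)).
Δs = (-4*k**2 + 6*k + 19)/(k**4 + 10*k**3 + 35*k**2 + 50*k + 24), as required.
Σ_(k=2)^n t_k = s_(n+1) − s_(2) = ((2*n**3 + 30*n**2 + 85*n + 57)/(3*(n**3 + 9*n**2 + 26*n + 24))) − (29/30), i.e. (-3*n**3 + 13*n**2 + 32*n - 42)/(10*(n**3 + 9*n**2 + 26*n + 24)).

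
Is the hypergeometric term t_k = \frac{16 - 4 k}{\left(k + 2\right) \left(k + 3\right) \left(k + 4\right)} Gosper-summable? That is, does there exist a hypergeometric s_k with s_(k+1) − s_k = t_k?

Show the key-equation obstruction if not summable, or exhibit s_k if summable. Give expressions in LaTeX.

Ratio r(k) = (k - 3)*(k + 2)/((k - 4)*(k + 5)).
Normal form (A,B,C) = (k + 2, k + 5, k - 4).
Key eq: (k + 2)·f(k+1) = (k + 4)·f(k) + (k - 4).
deg f ≤ 2 (via 1,1,1).
Match coefficients ⇒ f(k) = -k*(k + 11)/6.
R(k) = B(k−1)·f(k)/C(k) = -k*(k + 4)*(k + 11)/(6*(k - 4)); s_k = R·t_k = 2*k*(k + 11)/(3*(k + 2)*(k + 3)).
Check: Δs_k = 4*(4 - k)/(k**3 + 9*k**2 + 26*k + 24). ✓

Yes. s_k = \frac{2 k \left(k + 11\right)}{3 \left(k + 2\right) \left(k + 3\right)}.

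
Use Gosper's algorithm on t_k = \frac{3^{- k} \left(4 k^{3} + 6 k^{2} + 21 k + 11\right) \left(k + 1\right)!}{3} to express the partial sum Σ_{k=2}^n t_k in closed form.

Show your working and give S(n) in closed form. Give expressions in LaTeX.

S(n) = \frac{3^{- n} \left(- 42 \cdot 3^{n} + 4 n^{4} n! + 22 n^{3} n! + 45 n^{2} n! + 41 n n! + 14 n!\right)}{3}

Step 1: r(k) = (4*k**4 + 26*k**3 + 81*k**2 + 132*k + 84)/(3*(4*k**3 + 6*k**2 + 21*k + 11)).
Factor: A=k/3 + 2/3; B=1; C=k**3 + 3*k**2/2 + 21*k/4 + 11/4.
Need (k/3 + 2/3)·f(k+1) − (1)·f(k) = k**3 + 3*k**2/2 + 21*k/4 + 11/4.
Bound: deg f ≤ 2.
A polynomial solution: f(k) = 3*(4*k**2 + 2*k + 1)/4.
R(k) = B(k−1)·f(k)/C(k) = 3*(4*k**2 + 2*k + 1)/(4*k**3 + 6*k**2 + 21*k + 11); s_k = R·t_k = (4*k**2 + 2*k + 1)*factorial(k + 1)/3**k.
Δs = (4*k**3 + 6*k**2 + 21*k + 11)*factorial(k + 1)/(3*3**k), as required.
Telescope: S(n) = s_(n+1) − s_(2) = 3**(-n - 1)*(4*n**2 + 10*n + 7)*factorial(n + 2) − (14) = (-42*3**n + 4*n**4*factorial(n) + 22*n**3*factorial(n) + 45*n**2*factorial(n) + 41*n*factorial(n) + 14*factorial(n))/(3*3**n).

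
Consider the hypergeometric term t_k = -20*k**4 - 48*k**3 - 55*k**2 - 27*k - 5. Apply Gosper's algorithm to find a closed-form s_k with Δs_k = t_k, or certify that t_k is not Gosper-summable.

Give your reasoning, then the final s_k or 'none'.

t_(k+1)/t_k = (20*k**4 + 128*k**3 + 319*k**2 + 361*k + 155)/(20*k**4 + 48*k**3 + 55*k**2 + 27*k + 5).
Normal form (A,B,C) = (1, 1, k**4 + 12*k**3/5 + 11*k**2/4 + 27*k/20 + 1/4).
f must satisfy (1)·f(k+1) − (1)·f(k) = k**4 + 12*k**3/5 + 11*k**2/4 + 27*k/20 + 1/4.
Bound: deg f ≤ 5.
Coefficient equations give f(k) = k**2*(4*k**3 + 2*k**2 + k - 2)/20.
Certificate R = B(k−1)f/C = k**2*(4*k**3 + 2*k**2 + k - 2)/(20*k**4 + 48*k**3 + 55*k**2 + 27*k + 5) gives s_k = k**2*(-4*k**3 - 2*k**2 - k + 2).
Verify: -20*k**4 - 48*k**3 - 55*k**2 - 27*k - 5 matches t_k.

s_k = k**2*(-4*k**3 - 2*k**2 - k + 2)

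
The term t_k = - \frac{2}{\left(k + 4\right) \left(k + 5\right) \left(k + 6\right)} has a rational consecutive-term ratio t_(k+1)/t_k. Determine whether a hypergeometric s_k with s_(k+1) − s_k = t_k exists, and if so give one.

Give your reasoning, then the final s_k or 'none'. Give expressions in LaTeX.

s_k = \frac{k \left(- k - 9\right)}{20 \left(k + 4\right) \left(k + 5\right)}

The ratio is (k + 4)/(k + 7).
Normal form (A,B,C) = (k + 4, k + 7, 1).
Need (k + 4)·f(k+1) − (k + 6)·f(k) = 1.
Bound: deg f ≤ 2.
Coefficient equations give f(k) = k*(k + 9)/40.
Then R = B(k−1)f/C = k*(k + 6)*(k + 9)/40, so s_k = R(k)·t_k = k*(-k - 9)/(20*(k + 4)*(k + 5)).
s_(k+1) − s_k = -2/(k**3 + 15*k**2 + 74*k + 120) = t_k.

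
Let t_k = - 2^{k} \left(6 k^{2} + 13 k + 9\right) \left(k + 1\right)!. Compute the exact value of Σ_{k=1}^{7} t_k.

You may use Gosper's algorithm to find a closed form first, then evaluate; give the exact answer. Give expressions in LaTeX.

Σ = -2136637432

t_(k+1)/t_k = 2*(6*k**3 + 37*k**2 + 78*k + 56)/(6*k**2 + 13*k + 9).
Take A(k)=2*k + 4, B(k)=1, C(k)=k**2 + 13*k/6 + 3/2.
Need (2*k + 4)·f(k+1) − (1)·f(k) = k**2 + 13*k/6 + 3/2.
d = 1 from the (1,0,2) case.
A polynomial solution: f(k) = (3*k - 1)/6.
Certificate R = B(k−1)f/C = (3*k - 1)/(6*k**2 + 13*k + 9) gives s_k = -2**k*(3*k - 1)*factorial(k + 1).
s_(k+1) − s_k = -2**k*(6*k**2 + 13*k + 9)*factorial(k + 1) = t_k.
Telescoping: Σ = s_(8) − s_(1) = -2136637440 − (-8) = -2136637432.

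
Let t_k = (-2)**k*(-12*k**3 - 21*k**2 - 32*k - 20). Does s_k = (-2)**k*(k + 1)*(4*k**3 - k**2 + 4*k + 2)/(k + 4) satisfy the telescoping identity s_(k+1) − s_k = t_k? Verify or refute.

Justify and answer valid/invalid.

s_(k+1) = (-2)**(k + 1)*(k + 2)*(4*k + 4*(k + 1)**3 - (k + 1)**2 + 6)/(k + 5)
s_(k+1) − s_k = (-2)**k*(-12*k**5 - 93*k**4 - 242*k**3 - 383*k**2 - 364*k - 154)/(k**2 + 9*k + 20)
(s_(k+1) − s_k) − t_k = (-2)**k*(36*k**4 + 219*k**3 + 345*k**2 + 456*k + 246)/(k**2 + 9*k + 20)

Invalid: residual (-2)**k*(36*k**4 + 219*k**3 + 345*k**2 + 456*k + 246)/(k**2 + 9*k + 20) ≠ 0.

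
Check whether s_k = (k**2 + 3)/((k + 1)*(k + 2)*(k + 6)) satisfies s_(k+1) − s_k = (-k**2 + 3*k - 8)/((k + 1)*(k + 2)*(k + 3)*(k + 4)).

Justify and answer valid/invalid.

s_(k+1) = ((k + 1)**2 + 3)/((k + 2)*(k + 3)*(k + 7))
s_(k+1) − s_k = (-k**3 + 10*k - 39)/(k**5 + 19*k**4 + 131*k**3 + 401*k**2 + 540*k + 252)
(s_(k+1) − s_k) − t_k = 3*(2*k**3 + 7*k**2 - 7*k + 60)/(k**6 + 23*k**5 + 207*k**4 + 925*k**3 + 2144*k**2 + 2412*k + 1008)

Invalid: residual 3*(2*k**3 + 7*k**2 - 7*k + 60)/(k**6 + 23*k**5 + 207*k**4 + 925*k**3 + 2144*k**2 + 2412*k + 1008) ≠ 0.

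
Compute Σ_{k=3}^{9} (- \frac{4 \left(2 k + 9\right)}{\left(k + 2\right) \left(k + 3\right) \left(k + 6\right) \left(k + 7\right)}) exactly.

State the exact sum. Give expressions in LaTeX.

Σ = -49/720

r(k) = (k + 2)*(k + 6)*(2*k + 11)/((k + 4)*(k + 8)*(2*k + 9)) after simplifying.
Normal form (A,B,C) = (k + 2, k + 8, k**3 + 27*k**2/2 + 121*k/2 + 90).
f must satisfy (k + 2)·f(k+1) − (k + 7)·f(k) = k**3 + 27*k**2/2 + 121*k/2 + 90.
Bound: deg f ≤ 5.
Solving with deg f ≤ 5: f(k) = k*(k + 3)*(k + 4)*(k + 5)*(k + 8)/24.
So s_k = (B(k−1)f/C)·t_k = (k*(k + 3)*(k + 7)*(k + 8)/(12*(2*k + 9)))·t_k = k*(-k - 8)/(3*(k**2 + 8*k + 12)).
Δs = 4*(-2*k - 9)/(k**4 + 18*k**3 + 113*k**2 + 288*k + 252), as required.
Σ_(k=3)^(9) t_k = s_(10) − s_(3) = -5/16 − (-11/45) = -49/720.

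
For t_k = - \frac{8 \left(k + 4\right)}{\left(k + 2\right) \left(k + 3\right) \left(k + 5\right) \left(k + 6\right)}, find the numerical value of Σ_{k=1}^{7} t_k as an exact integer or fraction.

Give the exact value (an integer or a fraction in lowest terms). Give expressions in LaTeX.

Step 1: r(k) = (k + 2)*(k + 5)**2/((k + 4)**2*(k + 7)).
A = k + 2, B = k + 7, C = k**2 + 8*k + 16.
Set up (k + 2)·f(k+1) − (k + 6)·f(k) − (k**2 + 8*k + 16) = 0.
deg f ≤ 4 (via 1,1,2).
A polynomial solution: f(k) = k*(k + 3)*(k + 4)*(k + 7)/20.
Get s_k = R·t_k = 2*k*(-k - 7)/(5*(k**2 + 7*k + 10)) with R(k) = B(k−1)f(k)/C(k) = k*(k + 3)*(k + 6)*(k + 7)/(20*(k + 4)).
Check: Δs_k = 8*(-k - 4)/(k**4 + 16*k**3 + 91*k**2 + 216*k + 180). ✓
Σ_(k=1)^(7) t_k = s_(8) − s_(1) = -24/65 − (-8/45) = -112/585.

Σ = -112/585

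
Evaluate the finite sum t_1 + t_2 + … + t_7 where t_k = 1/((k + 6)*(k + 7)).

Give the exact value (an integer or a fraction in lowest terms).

Step 1: r(k) = (k + 6)/(k + 8).
Take A(k)=k + 6, B(k)=k + 8, C(k)=1.
Solve (k + 6)·f(k+1) − (k + 7)·f(k) = 1.
d = 1 from the (1,1,0) case.
Solving with deg f ≤ 1: f(k) = k/6.
So s_k = (B(k−1)f/C)·t_k = (k*(k + 7)/6)·t_k = k/(6*(k + 6)).
Δs = 1/(k**2 + 13*k + 42), as required.
Sum = s_(8) − s_(1); s_(8) = 2/21, s_(1) = 1/42 ⇒ 1/14.

Σ = 1/14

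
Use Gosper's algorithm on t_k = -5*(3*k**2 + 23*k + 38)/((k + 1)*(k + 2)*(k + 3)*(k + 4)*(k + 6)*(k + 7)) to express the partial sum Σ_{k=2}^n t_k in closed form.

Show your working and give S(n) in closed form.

S(n) = (-n**3 - 13*n**2 - 50*n + 64)/(24*(n**3 + 13*n**2 + 50*n + 56))

The ratio is (k + 1)*(k + 6)*(23*k + 3*(k + 1)**2 + 61)/((k + 5)*(k + 8)*(3*k**2 + 23*k + 38)).
Take A(k)=k + 1, B(k)=k + 8, C(k)=k**3 + 38*k**2/3 + 51*k + 190/3.
Key eq: (k + 1)·f(k+1) = (k + 7)·f(k) + (k**3 + 38*k**2/3 + 51*k + 190/3).
Bound: deg f ≤ 6.
Solve for f: f(k) = k*(k + 2)*(k + 4)*(k + 5)*(k**2 + 10*k + 27)/54 (degree 6 ≤ 6).
Get s_k = R·t_k = 5*k*(-k**2 - 10*k - 27)/(18*(k**3 + 10*k**2 + 27*k + 18)) with R(k) = B(k−1)f(k)/C(k) = k*(k + 2)*(k + 4)*(k + 7)*(k**2 + 10*k + 27)/(18*(3*k**2 + 23*k + 38)).
s_(k+1) − s_k = 5*(-3*k**2 - 23*k - 38)/(k**6 + 23*k**5 + 207*k**4 + 925*k**3 + 2144*k**2 + 2412*k + 1008) = t_k.
Telescope: S(n) = s_(n+1) − s_(2) = 5*(-n**3 - 13*n**2 - 50*n - 38)/(18*(n**3 + 13*n**2 + 50*n + 56)) − (-17/72) = (-n**3 - 13*n**2 - 50*n + 64)/(24*(n**3 + 13*n**2 + 50*n + 56)).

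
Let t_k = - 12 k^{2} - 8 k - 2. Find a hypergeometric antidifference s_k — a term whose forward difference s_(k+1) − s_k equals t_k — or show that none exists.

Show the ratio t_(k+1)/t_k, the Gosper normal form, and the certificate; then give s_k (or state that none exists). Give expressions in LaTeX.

Ratio r(k) = (6*k**2 + 16*k + 11)/(6*k**2 + 4*k + 1).
Factor: A=1; B=1; C=k**2 + 2*k/3 + 1/6.
Need (1)·f(k+1) − (1)·f(k) = k**2 + 2*k/3 + 1/6.
d = 3 from the (0,0,2) case.
A polynomial solution: f(k) = k**2*(2*k - 1)/6.
Then R = B(k−1)f/C = k**2*(2*k - 1)/(6*k**2 + 4*k + 1), so s_k = R(k)·t_k = k**2*(2 - 4*k).
Δs = -12*k**2 - 8*k - 2, as required.

s_k = k^{2} \left(2 - 4 k\right)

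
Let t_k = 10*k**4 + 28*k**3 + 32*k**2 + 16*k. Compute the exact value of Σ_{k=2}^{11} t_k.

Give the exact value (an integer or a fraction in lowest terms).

Σ = 538870

Compute t_(k+1)/t_k: get (5*k**4 + 34*k**3 + 88*k**2 + 102*k + 43)/(k*(5*k**3 + 14*k**2 + 16*k + 8)).
So A=1 and B=1, with C=k**4 + 14*k**3/5 + 16*k**2/5 + 8*k/5.
Need (1)·f(k+1) − (1)·f(k) = k**4 + 14*k**3/5 + 16*k**2/5 + 8*k/5.
Degrees (0,0,4) ⇒ d ≤ 5.
Match coefficients ⇒ f(k) = k*(k - 1)*(2*k**3 + 4*k**2 + 4*k + 3)/10.
Get s_k = R·t_k = k*(2*k**4 + 2*k**3 - k - 3) with R(k) = B(k−1)f(k)/C(k) = (k - 1)*(2*k**3 + 4*k**2 + 4*k + 3)/(2*(5*k**3 + 14*k**2 + 16*k + 8)).
Check: Δs_k = 2*k*(5*k**3 + 14*k**2 + 16*k + 8). ✓
Σ_(k=2)^(11) t_k = s_(12) − s_(2) = 538956 − (86) = 538870.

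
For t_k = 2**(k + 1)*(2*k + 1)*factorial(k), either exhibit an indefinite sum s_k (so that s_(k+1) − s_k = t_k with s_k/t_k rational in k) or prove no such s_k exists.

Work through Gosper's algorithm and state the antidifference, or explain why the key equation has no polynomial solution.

s_k = 2**(k + 1)*factorial(k)

Compute t_(k+1)/t_k: get 2*(k + 1)*(2*k + 3)/(2*k + 1).
Gosper form: A/B · C(k+1)/C(k) with A=2*k + 2, B=1, C=k + 1/2.
Key eq: (2*k + 2)·f(k+1) = (1)·f(k) + (k + 1/2).
From deg A=1, deg B=0, deg C=1: d=0.
Match coefficients ⇒ f(k) = 1/2.
Certificate R = B(k−1)f/C = 1/(2*k + 1) gives s_k = 2**(k + 1)*factorial(k).
Check: Δs_k = 2**(k + 1)*(2*k + 1)*factorial(k). ✓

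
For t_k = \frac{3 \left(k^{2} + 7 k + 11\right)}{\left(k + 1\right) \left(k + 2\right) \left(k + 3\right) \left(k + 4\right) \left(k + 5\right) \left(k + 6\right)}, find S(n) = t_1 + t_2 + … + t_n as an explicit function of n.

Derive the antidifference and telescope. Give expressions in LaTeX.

Compute t_(k+1)/t_k: get (k + 1)*(7*k + (k + 1)**2 + 18)/((k + 7)*(k**2 + 7*k + 11)).
Factor: A=k + 1; B=k + 7; C=k**2 + 7*k + 11.
Key eq: (k + 1)·f(k+1) = (k + 6)·f(k) + (k**2 + 7*k + 11).
From deg A=1, deg B=1, deg C=2: d=5.
Match coefficients ⇒ f(k) = k*(k + 2)*(k + 4)*(k**2 + 9*k + 23)/45.
Certificate R = B(k−1)f/C = k*(k + 2)*(k + 4)*(k + 6)*(k**2 + 9*k + 23)/(45*(k**2 + 7*k + 11)) gives s_k = k*(k**2 + 9*k + 23)/(15*(k**3 + 9*k**2 + 23*k + 15)).
s_(k+1) − s_k = 3*(k**2 + 7*k + 11)/(k**6 + 21*k**5 + 175*k**4 + 735*k**3 + 1624*k**2 + 1764*k + 720) = t_k.
Evaluate: s_(n+1) = (n**3 + 12*n**2 + 44*n + 33)/(15*(n**3 + 12*n**2 + 44*n + 48)); subtract s_(1) = 11/240 ⇒ S(n) = n*(n**2 + 12*n + 44)/(48*(n**3 + 12*n**2 + 44*n + 48)).

S(n) = \frac{n \left(n^{2} + 12 n + 44\right)}{48 \left(n^{3} + 12 n^{2} + 44 n + 48\right)}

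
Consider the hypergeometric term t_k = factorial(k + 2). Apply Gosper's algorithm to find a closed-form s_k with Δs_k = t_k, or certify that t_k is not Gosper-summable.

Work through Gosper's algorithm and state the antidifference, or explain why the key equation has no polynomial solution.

r(k) = k + 3 after simplifying.
Normal form (A,B,C) = (k + 3, 1, 1).
f must satisfy (k + 3)·f(k+1) − (1)·f(k) = 1.
Degrees (1,0,0) ⇒ d ≤ -1.
Bound -1 < 0, so the key equation has no polynomial solution.

none — t_k is not Gosper-summable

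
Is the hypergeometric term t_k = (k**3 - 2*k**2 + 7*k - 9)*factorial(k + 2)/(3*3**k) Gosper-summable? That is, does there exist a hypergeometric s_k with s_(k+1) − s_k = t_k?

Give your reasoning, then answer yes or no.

r(k) = (k**4 + 4*k**3 + 9*k**2 + 15*k - 9)/(3*(k**3 - 2*k**2 + 7*k - 9)) after simplifying.
Take A(k)=k/3 + 1, B(k)=1, C(k)=k**3 - 2*k**2 + 7*k - 9.
Key eq: (k/3 + 1)·f(k+1) = (1)·f(k) + (k**3 - 2*k**2 + 7*k - 9).
Degrees (1,0,3) ⇒ d ≤ 2.
Solve for f: f(k) = 3*(k - 2)**2 (degree 2 ≤ 2).
Get s_k = R·t_k = (k - 2)**2*factorial(k + 2)/3**k with R(k) = B(k−1)f(k)/C(k) = 3*(k - 2)**2/(k**3 - 2*k**2 + 7*k - 9).
Check: Δs_k = (k**3 - 2*k**2 + 7*k - 9)*factorial(k + 2)/(3*3**k). ✓

Yes. s_k = (k - 2)**2*factorial(k + 2)/3**k.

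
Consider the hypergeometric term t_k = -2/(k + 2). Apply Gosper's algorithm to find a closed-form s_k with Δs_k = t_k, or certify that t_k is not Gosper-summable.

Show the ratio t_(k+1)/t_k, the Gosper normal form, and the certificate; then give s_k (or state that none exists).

Ratio r(k) = (k + 2)/(k + 3).
So A=k + 2 and B=k + 3, with C=1.
Key eq: (k + 2)·f(k+1) = (k + 2)·f(k) + (1).
From deg A=1, deg B=1, deg C=0: d=0.
Generic f = c0 gives residual -1; -1 = 0 cannot hold, so t_k is not Gosper-summable.

no hypergeometric antidifference exists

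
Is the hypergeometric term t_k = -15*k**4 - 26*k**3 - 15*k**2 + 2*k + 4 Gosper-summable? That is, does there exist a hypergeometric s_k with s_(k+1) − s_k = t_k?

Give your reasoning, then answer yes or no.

r(k) = (15*k**4 + 86*k**3 + 183*k**2 + 166*k + 50)/(15*k**4 + 26*k**3 + 15*k**2 - 2*k - 4) after simplifying.
A = 1, B = 1, C = k**4 + 26*k**3/15 + k**2 - 2*k/15 - 4/15.
Key eq: (1)·f(k+1) = (1)·f(k) + (k**4 + 26*k**3/15 + k**2 - 2*k/15 - 4/15).
deg f ≤ 5 (via 0,0,4).
Coefficient equations give f(k) = k*(3*k**4 - k**3 - 3*k**2 - 2*k - 1)/15.
Get s_k = R·t_k = k*(-3*k**4 + k**3 + 3*k**2 + 2*k + 1) with R(k) = B(k−1)f(k)/C(k) = k*(3*k**4 - k**3 - 3*k**2 - 2*k - 1)/(15*k**4 + 26*k**3 + 15*k**2 - 2*k - 4).
s_(k+1) − s_k = -15*k**4 - 26*k**3 - 15*k**2 + 2*k + 4 = t_k.

Yes. s_k = k*(-3*k**4 + k**3 + 3*k**2 + 2*k + 1).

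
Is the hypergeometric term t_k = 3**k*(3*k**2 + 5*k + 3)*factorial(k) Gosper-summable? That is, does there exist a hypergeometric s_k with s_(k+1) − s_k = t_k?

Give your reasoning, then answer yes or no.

Compute t_(k+1)/t_k: get 3*(3*k**3 + 14*k**2 + 22*k + 11)/(3*k**2 + 5*k + 3).
So A=3*k + 3 and B=1, with C=k**2 + 5*k/3 + 1.
Solve (3*k + 3)·f(k+1) − (1)·f(k) = k**2 + 5*k/3 + 1.
Bound: deg f ≤ 1.
Solve for f: f(k) = k/3 (degree 1 ≤ 1).
Then R = B(k−1)f/C = k/(3*k**2 + 5*k + 3), so s_k = R(k)·t_k = 3**k*k*factorial(k).
Δs = 3**k*(3*k**2 + 5*k + 3)*factorial(k), as required.

Yes. s_k = 3**k*k*factorial(k).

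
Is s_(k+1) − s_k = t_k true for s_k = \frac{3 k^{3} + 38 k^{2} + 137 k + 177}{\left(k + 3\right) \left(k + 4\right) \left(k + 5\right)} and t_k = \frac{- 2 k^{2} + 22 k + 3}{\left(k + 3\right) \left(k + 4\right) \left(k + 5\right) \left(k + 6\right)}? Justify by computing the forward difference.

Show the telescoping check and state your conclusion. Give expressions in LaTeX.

valid (s_(k+1) − s_k reduces to t_k)

s_(k+1) = (137*k + 3*(k + 1)**3 + 38*(k + 1)**2 + 314)/((k + 4)*(k + 5)*(k + 6))
s_(k+1) − s_k = (-2*k**2 + 22*k + 3)/(k**4 + 18*k**3 + 119*k**2 + 342*k + 360)
(s_(k+1) − s_k) − t_k = 0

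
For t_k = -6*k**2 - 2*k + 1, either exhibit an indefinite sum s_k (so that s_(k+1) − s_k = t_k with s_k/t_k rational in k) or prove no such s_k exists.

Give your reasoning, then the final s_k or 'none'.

s_k = k*(-2*k**2 + 2*k + 1)

The ratio is (6*k**2 + 14*k + 7)/(6*k**2 + 2*k - 1).
A = 1, B = 1, C = k**2 + k/3 - 1/6.
Set up (1)·f(k+1) − (1)·f(k) − (k**2 + k/3 - 1/6) = 0.
d = 3 from the (0,0,2) case.
Coefficient equations give f(k) = k*(2*k**2 - 2*k - 1)/6.
Certificate R = B(k−1)f/C = k*(2*k**2 - 2*k - 1)/(6*k**2 + 2*k - 1) gives s_k = k*(-2*k**2 + 2*k + 1).
Check: Δs_k = -6*k**2 - 2*k + 1. ✓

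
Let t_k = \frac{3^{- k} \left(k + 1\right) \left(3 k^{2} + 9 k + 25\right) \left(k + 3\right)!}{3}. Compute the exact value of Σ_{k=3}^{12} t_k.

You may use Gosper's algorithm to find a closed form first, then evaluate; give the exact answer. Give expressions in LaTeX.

Σ = 15699265426160/2187

Ratio r(k) = (k + 2)*(k + 4)*(9*k + 3*(k + 1)**2 + 34)/(3*(k + 1)*(3*k**2 + 9*k + 25)).
So A=k/3 + 4/3 and B=1, with C=k**3 + 4*k**2 + 34*k/3 + 25/3.
Solve (k/3 + 4/3)·f(k+1) − (1)·f(k) = k**3 + 4*k**2 + 34*k/3 + 25/3.
d = 2 from the (1,0,3) case.
A polynomial solution: f(k) = 3*k**2 + 3*k + 1.
Then R = B(k−1)f/C = 3*(3*k**2 + 3*k + 1)/((k + 1)*(3*k**2 + 9*k + 25)), so s_k = R(k)·t_k = (3*k**2 + 3*k + 1)*factorial(k + 3)/3**k.
Δs = (k + 1)*(3*k**2 + 9*k + 25)*factorial(k + 3)/(3*3**k), as required.
Sum = s_(13) − s_(3); s_(13) = 15699267584000/2187, s_(3) = 2960/3 ⇒ 15699265426160/2187.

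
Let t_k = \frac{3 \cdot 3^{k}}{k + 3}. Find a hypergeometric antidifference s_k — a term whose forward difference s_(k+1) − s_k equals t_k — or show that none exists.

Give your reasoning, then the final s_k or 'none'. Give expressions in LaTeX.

Compute t_(k+1)/t_k: get 3*(k + 3)/(k + 4).
Gosper form: A/B · C(k+1)/C(k) with A=3*k + 9, B=k + 4, C=1.
Solve (3*k + 9)·f(k+1) − (k + 3)·f(k) = 1.
Bound: deg f ≤ -1.
d = -1 < 0 ⇒ no nonzero polynomial f; not summable.

none — t_k is not Gosper-summable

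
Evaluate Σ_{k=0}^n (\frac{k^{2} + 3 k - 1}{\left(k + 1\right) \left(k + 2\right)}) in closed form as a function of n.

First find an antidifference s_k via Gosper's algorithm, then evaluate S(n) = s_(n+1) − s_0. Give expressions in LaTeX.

S(n) = \frac{n^{2} - 1}{n + 2}

r(k) = (k + 1)*(3*k + (k + 1)**2 + 2)/((k + 3)*(k**2 + 3*k - 1)) after simplifying.
So A=k + 1 and B=k + 3, with C=k**2 + 3*k - 1.
f must satisfy (k + 1)·f(k+1) − (k + 2)·f(k) = k**2 + 3*k - 1.
deg f ≤ 2 (via 1,1,2).
Match coefficients ⇒ f(k) = k*(k - 2).
Get s_k = R·t_k = k*(k - 2)/(k + 1) with R(k) = B(k−1)f(k)/C(k) = k*(k - 2)*(k + 2)/(k**2 + 3*k - 1).
Δs = (k**2 + 3*k - 1)/(k**2 + 3*k + 2), as required.
Telescope: S(n) = s_(n+1) − s_(0) = (n**2 - 1)/(n + 2) − (0) = (n**2 - 1)/(n + 2).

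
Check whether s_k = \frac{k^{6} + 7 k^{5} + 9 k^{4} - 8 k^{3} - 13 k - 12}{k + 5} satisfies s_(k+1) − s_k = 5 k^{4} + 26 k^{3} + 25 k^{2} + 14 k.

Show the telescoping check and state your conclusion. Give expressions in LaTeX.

s_(k+1) = (k**6 + 13*k**5 + 59*k**4 + 118*k**3 + 115*k**2 + 40*k - 16)/(k + 6)
s_(k+1) − s_k = (5*k**6 + 73*k**5 + 367*k**4 + 753*k**3 + 628*k**2 + 274*k - 8)/(k**2 + 11*k + 30)
(s_(k+1) − s_k) − t_k = 2*(-4*k**5 - 47*k**4 - 158*k**3 - 138*k**2 - 73*k - 4)/(k**2 + 11*k + 30)

Invalid: residual \frac{2 \left(- 4 k^{5} - 47 k^{4} - 158 k^{3} - 138 k^{2} - 73 k - 4\right)}{k^{2} + 11 k + 30} ≠ 0.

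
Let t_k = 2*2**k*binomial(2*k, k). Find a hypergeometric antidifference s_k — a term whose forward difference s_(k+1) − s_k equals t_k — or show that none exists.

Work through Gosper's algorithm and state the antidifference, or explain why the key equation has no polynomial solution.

r(k) = 4*(2*k + 1)/(k + 1) after simplifying.
So A=8*k + 4 and B=k + 1, with C=1.
Set up (8*k + 4)·f(k+1) − (k)·f(k) − (1) = 0.
Bound: deg f ≤ -1.
Negative degree bound (-1): no f exists, t_k not Gosper-summable.

none — t_k is not Gosper-summable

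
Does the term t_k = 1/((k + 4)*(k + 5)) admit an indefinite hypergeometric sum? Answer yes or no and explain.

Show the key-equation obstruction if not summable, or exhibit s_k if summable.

Yes. s_k = k/(4*(k + 4)).

The ratio is (k + 4)/(k + 6).
Gosper form: A/B · C(k+1)/C(k) with A=k + 4, B=k + 6, C=1.
Key eq: (k + 4)·f(k+1) = (k + 5)·f(k) + (1).
Degrees (1,1,0) ⇒ d ≤ 1.
Match coefficients ⇒ f(k) = k/4.
Certificate R = B(k−1)f/C = k*(k + 5)/4 gives s_k = k/(4*(k + 4)).
s_(k+1) − s_k = 1/(k**2 + 9*k + 20) = t_k.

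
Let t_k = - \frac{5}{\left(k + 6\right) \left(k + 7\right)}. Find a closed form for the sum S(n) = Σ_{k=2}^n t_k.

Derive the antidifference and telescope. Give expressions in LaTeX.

Ratio r(k) = (k + 6)/(k + 8).
Take A(k)=k + 6, B(k)=k + 8, C(k)=1.
Need (k + 6)·f(k+1) − (k + 7)·f(k) = 1.
Bound: deg f ≤ 1.
Solving with deg f ≤ 1: f(k) = k/6.
Then R = B(k−1)f/C = k*(k + 7)/6, so s_k = R(k)·t_k = -5*k/(6*k + 36).
Check: Δs_k = -5/(k**2 + 13*k + 42). ✓
Σ_(k=2)^n t_k = s_(n+1) − s_(2) = (5*(-n - 1)/(6*(n + 7))) − (-5/24), i.e. 5*(1 - n)/(8*(n + 7)).

S(n) = \frac{5 \left(1 - n\right)}{8 \left(n + 7\right)}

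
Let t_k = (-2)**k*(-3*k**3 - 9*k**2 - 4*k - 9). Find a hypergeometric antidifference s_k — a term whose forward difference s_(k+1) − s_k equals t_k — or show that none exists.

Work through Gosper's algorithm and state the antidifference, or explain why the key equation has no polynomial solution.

s_k = (-2)**k*(k**3 + k**2 - 2*k + 3)

The ratio is 2*(-3*k**3 - 18*k**2 - 31*k - 25)/(3*k**3 + 9*k**2 + 4*k + 9).
Factor: A=-2; B=1; C=k**3 + 3*k**2 + 4*k/3 + 3.
Solve (-2)·f(k+1) − (1)·f(k) = k**3 + 3*k**2 + 4*k/3 + 3.
From deg A=0, deg B=0, deg C=3: d=3.
Coefficient equations give f(k) = -(k**3 + k**2 - 2*k + 3)/3.
So s_k = (B(k−1)f/C)·t_k = (-(k**3 + k**2 - 2*k + 3)/(3*k**3 + 9*k**2 + 4*k + 9))·t_k = (-2)**k*(k**3 + k**2 - 2*k + 3).
Verify: (-2)**k*(-3*k**3 - 9*k**2 - 4*k - 9) matches t_k.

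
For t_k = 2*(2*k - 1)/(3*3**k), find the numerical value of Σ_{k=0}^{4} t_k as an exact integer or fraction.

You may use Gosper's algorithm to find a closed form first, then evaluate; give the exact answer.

Σ = -10/243

r(k) = (2*k + 1)/(3*(2*k - 1)) after simplifying.
Take A(k)=1/3, B(k)=1, C(k)=k - 1/2.
Need (1/3)·f(k+1) − (1)·f(k) = k - 1/2.
Degrees (0,0,1) ⇒ d ≤ 1.
Coefficient equations give f(k) = -3*k/2.
Then R = B(k−1)f/C = -3*k/(2*k - 1), so s_k = R(k)·t_k = -2*k/3**k.
s_(k+1) − s_k = 2*(2*k - 1)/(3*3**k) = t_k.
Evaluate s at k=5 and k=0: -10/243 and 0; difference -10/243.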